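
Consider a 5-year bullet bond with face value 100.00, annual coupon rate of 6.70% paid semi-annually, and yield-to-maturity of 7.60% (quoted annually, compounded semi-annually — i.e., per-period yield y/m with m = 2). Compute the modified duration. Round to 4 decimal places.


Coupon per period c = face * coupon_rate / m = 3.350000
Periods per year m = 2; per-period yield y/m = 0.038000
Number of cashflows N = 10
Cashflows (t years, CF_t, discount factor 1/(1+y/m)^(m*t), PV):
  t = 0.5000: CF_t = 3.350000, DF = 0.963391, PV = 3.227360
  t = 1.0000: CF_t = 3.350000, DF = 0.928122, PV = 3.109210
  t = 1.5000: CF_t = 3.350000, DF = 0.894145, PV = 2.995386
  t = 2.0000: CF_t = 3.350000, DF = 0.861411, PV = 2.885728
  t = 2.5000: CF_t = 3.350000, DF = 0.829876, PV = 2.780085
  t = 3.0000: CF_t = 3.350000, DF = 0.799495, PV = 2.678309
  t = 3.5000: CF_t = 3.350000, DF = 0.770227, PV = 2.580259
  t = 4.0000: CF_t = 3.350000, DF = 0.742030, PV = 2.485799
  t = 4.5000: CF_t = 3.350000, DF = 0.714865, PV = 2.394797
  t = 5.0000: CF_t = 103.350000, DF = 0.688694, PV = 71.176552
Price P = sum_t PV_t = 96.313485
First compute Macaulay numerator sum_t t * PV_t:
  t * PV_t at t = 0.5000: 1.613680
  t * PV_t at t = 1.0000: 3.109210
  t * PV_t at t = 1.5000: 4.493078
  t * PV_t at t = 2.0000: 5.771456
  t * PV_t at t = 2.5000: 6.950212
  t * PV_t at t = 3.0000: 8.034927
  t * PV_t at t = 3.5000: 9.030907
  t * PV_t at t = 4.0000: 9.943195
  t * PV_t at t = 4.5000: 10.776585
  t * PV_t at t = 5.0000: 355.882760
Macaulay duration D = 415.606011 / 96.313485 = 4.315138
Modified duration = D / (1 + y/m) = 4.315138 / (1 + 0.038000) = 4.157166

Answer: Modified duration = 4.1572


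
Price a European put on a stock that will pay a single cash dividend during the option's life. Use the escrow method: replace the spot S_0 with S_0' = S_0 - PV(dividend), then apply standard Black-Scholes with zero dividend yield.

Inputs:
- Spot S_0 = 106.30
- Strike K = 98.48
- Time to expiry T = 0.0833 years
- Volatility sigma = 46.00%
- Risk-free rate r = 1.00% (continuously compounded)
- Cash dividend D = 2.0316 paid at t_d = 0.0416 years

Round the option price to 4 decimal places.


PV(D) = D * exp(-r * t_d) = 2.0316 * 0.99958409 = 2.03075503
S_0' = S_0 - PV(D) = 106.3000 - 2.03075503 = 104.26924497
d1 = (ln(S_0'/K) + (r + sigma^2/2)*T) / (sigma*sqrt(T)) = 0.50291574
d2 = d1 - sigma*sqrt(T) = 0.37015174
exp(-rT) = 0.99916735
N(-d1) = 0.30751176; N(-d2) = 0.35563472
P = K * exp(-rT) * N(-d2) - S_0' * N(-d1) = 98.4800 * 0.99916735 * 0.35563472 - 104.26924497 * 0.30751176 = 2.9297

Answer: Price = 2.9297


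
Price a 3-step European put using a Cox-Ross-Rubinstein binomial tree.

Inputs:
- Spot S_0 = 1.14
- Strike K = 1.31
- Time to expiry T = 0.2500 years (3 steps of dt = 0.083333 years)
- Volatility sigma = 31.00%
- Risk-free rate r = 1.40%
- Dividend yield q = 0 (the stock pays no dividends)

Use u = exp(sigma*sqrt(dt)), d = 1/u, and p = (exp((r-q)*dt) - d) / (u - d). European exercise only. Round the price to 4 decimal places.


dt = T/N = 0.083333
u = exp(sigma*sqrt(dt)) = 1.093616; d = 1/u = 0.914398
p = (exp((r-q)*dt) - d) / (u - d) = 0.484156
Discount per step: exp(-r*dt) = 0.998834
Stock lattice S(k, i) with i counting down-moves:
  k=0: S(0,0) = 1.1400
  k=1: S(1,0) = 1.2467; S(1,1) = 1.0424
  k=2: S(2,0) = 1.3634; S(2,1) = 1.1400; S(2,2) = 0.9532
  k=3: S(3,0) = 1.4911; S(3,1) = 1.2467; S(3,2) = 1.0424; S(3,3) = 0.8716
Terminal payoffs V(N, i) = max(K - S_T, 0):
  V(3,0) = 0.000000; V(3,1) = 0.063278; V(3,2) = 0.267586; V(3,3) = 0.438413
Backward induction: V(k, i) = exp(-r*dt) * [p * V(k+1, i) + (1-p) * V(k+1, i+1)].
  V(2,0) = exp(-r*dt) * [p*0.000000 + (1-p)*0.063278] = 0.032604
  V(2,1) = exp(-r*dt) * [p*0.063278 + (1-p)*0.267586] = 0.168473
  V(2,2) = exp(-r*dt) * [p*0.267586 + (1-p)*0.438413] = 0.355291
  V(1,0) = exp(-r*dt) * [p*0.032604 + (1-p)*0.168473] = 0.102571
  V(1,1) = exp(-r*dt) * [p*0.168473 + (1-p)*0.355291] = 0.264533
  V(0,0) = exp(-r*dt) * [p*0.102571 + (1-p)*0.264533] = 0.185901

Answer: Price = V(0,0) = 0.1859


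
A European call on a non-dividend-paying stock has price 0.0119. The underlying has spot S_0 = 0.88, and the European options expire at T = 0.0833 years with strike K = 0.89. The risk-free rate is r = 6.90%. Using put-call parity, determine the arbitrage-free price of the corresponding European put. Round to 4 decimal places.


Put-call parity: C - P = S_0 * exp(-qT) - K * exp(-rT).
S_0 * exp(-qT) = 0.8800 * 1.00000000 = 0.88000000
K * exp(-rT) = 0.8900 * 0.99426879 = 0.88489922
P = C - S*exp(-qT) + K*exp(-rT)
P = 0.0119 - 0.88000000 + 0.88489922 = 0.0168

Answer: Put price = 0.0168


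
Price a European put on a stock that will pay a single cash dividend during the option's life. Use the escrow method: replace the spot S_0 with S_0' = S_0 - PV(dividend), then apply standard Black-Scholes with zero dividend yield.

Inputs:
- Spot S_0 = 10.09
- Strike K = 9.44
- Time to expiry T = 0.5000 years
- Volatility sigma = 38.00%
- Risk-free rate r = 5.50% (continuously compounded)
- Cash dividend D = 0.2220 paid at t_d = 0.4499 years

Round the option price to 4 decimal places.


Answer: Price = 0.7101

Derivation:
PV(D) = D * exp(-r * t_d) = 0.2220 * 0.97555914 = 0.21657413
S_0' = S_0 - PV(D) = 10.0900 - 0.21657413 = 9.87342587
d1 = (ln(S_0'/K) + (r + sigma^2/2)*T) / (sigma*sqrt(T)) = 0.40376137
d2 = d1 - sigma*sqrt(T) = 0.13506079
exp(-rT) = 0.97287468
N(-d1) = 0.34319410; N(-d2) = 0.44628191
P = K * exp(-rT) * N(-d2) - S_0' * N(-d1) = 9.4400 * 0.97287468 * 0.44628191 - 9.87342587 * 0.34319410 = 0.7101


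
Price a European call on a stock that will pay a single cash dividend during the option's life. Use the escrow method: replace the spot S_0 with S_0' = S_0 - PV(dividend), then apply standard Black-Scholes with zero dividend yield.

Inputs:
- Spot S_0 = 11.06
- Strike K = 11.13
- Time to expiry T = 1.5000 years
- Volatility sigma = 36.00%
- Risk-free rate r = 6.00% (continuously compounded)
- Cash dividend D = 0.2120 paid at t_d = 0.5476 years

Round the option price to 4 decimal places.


PV(D) = D * exp(-r * t_d) = 0.2120 * 0.96767790 = 0.20514771
S_0' = S_0 - PV(D) = 11.0600 - 0.20514771 = 10.85485229
d1 = (ln(S_0'/K) + (r + sigma^2/2)*T) / (sigma*sqrt(T)) = 0.36780456
d2 = d1 - sigma*sqrt(T) = -0.07310359
exp(-rT) = 0.91393119
N(d1) = 0.64349052; N(d2) = 0.47086184
C = S_0' * N(d1) - K * exp(-rT) * N(d2) = 10.85485229 * 0.64349052 - 11.1300 * 0.91393119 * 0.47086184 = 2.1954

Answer: Price = 2.1954


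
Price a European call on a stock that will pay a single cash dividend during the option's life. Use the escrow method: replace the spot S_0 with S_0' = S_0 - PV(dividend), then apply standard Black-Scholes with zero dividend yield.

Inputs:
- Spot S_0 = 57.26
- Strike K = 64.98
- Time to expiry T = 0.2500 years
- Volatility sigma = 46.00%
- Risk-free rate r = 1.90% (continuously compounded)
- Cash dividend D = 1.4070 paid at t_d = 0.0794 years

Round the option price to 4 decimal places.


Answer: Price = 2.1856

Derivation:
PV(D) = D * exp(-r * t_d) = 1.4070 * 0.99849254 = 1.40487900
S_0' = S_0 - PV(D) = 57.2600 - 1.40487900 = 55.85512100
d1 = (ln(S_0'/K) + (r + sigma^2/2)*T) / (sigma*sqrt(T)) = -0.52225355
d2 = d1 - sigma*sqrt(T) = -0.75225355
exp(-rT) = 0.99526126
N(d1) = 0.30074690; N(d2) = 0.22594930
C = S_0' * N(d1) - K * exp(-rT) * N(d2) = 55.85512100 * 0.30074690 - 64.9800 * 0.99526126 * 0.22594930 = 2.1856


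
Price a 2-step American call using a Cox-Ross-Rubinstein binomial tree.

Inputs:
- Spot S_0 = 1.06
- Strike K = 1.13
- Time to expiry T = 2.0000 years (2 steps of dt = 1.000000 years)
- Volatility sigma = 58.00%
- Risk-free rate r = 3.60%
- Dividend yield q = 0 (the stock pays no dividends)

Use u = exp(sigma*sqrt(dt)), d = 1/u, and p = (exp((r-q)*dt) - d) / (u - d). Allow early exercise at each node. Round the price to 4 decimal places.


dt = T/N = 1.000000
u = exp(sigma*sqrt(dt)) = 1.786038; d = 1/u = 0.559898
p = (exp((r-q)*dt) - d) / (u - d) = 0.388828
Discount per step: exp(-r*dt) = 0.964640
Stock lattice S(k, i) with i counting down-moves:
  k=0: S(0,0) = 1.0600
  k=1: S(1,0) = 1.8932; S(1,1) = 0.5935
  k=2: S(2,0) = 3.3813; S(2,1) = 1.0600; S(2,2) = 0.3323
Terminal payoffs V(N, i) = max(S_T - K, 0):
  V(2,0) = 2.251329; V(2,1) = 0.000000; V(2,2) = 0.000000
Backward induction: V(k, i) = exp(-r*dt) * [p * V(k+1, i) + (1-p) * V(k+1, i+1)]; then take max(V_cont, immediate exercise) for American.
  V(1,0) = exp(-r*dt) * [p*2.251329 + (1-p)*0.000000] = 0.844426; exercise = 0.763201; V(1,0) = max -> 0.844426
  V(1,1) = exp(-r*dt) * [p*0.000000 + (1-p)*0.000000] = 0.000000; exercise = 0.000000; V(1,1) = max -> 0.000000
  V(0,0) = exp(-r*dt) * [p*0.844426 + (1-p)*0.000000] = 0.316727; exercise = 0.000000; V(0,0) = max -> 0.316727

Answer: Price = V(0,0) = 0.3167


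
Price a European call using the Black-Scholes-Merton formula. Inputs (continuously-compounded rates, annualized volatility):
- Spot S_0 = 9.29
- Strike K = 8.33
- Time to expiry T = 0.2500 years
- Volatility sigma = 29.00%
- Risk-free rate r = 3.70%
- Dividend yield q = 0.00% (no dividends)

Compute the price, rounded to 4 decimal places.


d1 = (ln(S/K) + (r - q + 0.5*sigma^2) * T) / (sigma * sqrt(T)) = 0.88853515
d2 = d1 - sigma * sqrt(T) = 0.74353515
exp(-rT) = 0.99079265; exp(-qT) = 1.00000000
C = S_0 * exp(-qT) * N(d1) - K * exp(-rT) * N(d2)
N(d1) = 0.81287352; N(d2) = 0.77142113
C = 9.2900 * 1.00000000 * 0.81287352 - 8.3300 * 0.99079265 * 0.77142113 = 1.1848

Answer: Price = 1.1848


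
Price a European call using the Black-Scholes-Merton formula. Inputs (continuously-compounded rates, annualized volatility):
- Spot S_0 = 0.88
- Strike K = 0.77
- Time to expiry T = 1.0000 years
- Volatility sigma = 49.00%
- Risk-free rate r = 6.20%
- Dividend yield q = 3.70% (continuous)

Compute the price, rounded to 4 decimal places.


Answer: Price = 0.2220

Derivation:
d1 = (ln(S/K) + (r - q + 0.5*sigma^2) * T) / (sigma * sqrt(T)) = 0.56853345
d2 = d1 - sigma * sqrt(T) = 0.07853345
exp(-rT) = 0.93988289; exp(-qT) = 0.96367614
C = S_0 * exp(-qT) * N(d1) - K * exp(-rT) * N(d2)
N(d1) = 0.71516360; N(d2) = 0.53129814
C = 0.8800 * 0.96367614 * 0.71516360 - 0.7700 * 0.93988289 * 0.53129814 = 0.2220


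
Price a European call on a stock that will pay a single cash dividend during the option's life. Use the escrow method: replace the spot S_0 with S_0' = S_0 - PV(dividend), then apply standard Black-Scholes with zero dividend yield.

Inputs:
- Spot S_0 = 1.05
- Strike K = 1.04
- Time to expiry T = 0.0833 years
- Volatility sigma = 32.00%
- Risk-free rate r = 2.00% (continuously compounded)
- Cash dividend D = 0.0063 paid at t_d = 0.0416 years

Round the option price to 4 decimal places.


PV(D) = D * exp(-r * t_d) = 0.0063 * 0.99916835 = 0.00629476
S_0' = S_0 - PV(D) = 1.0500 - 0.00629476 = 1.04370524
d1 = (ln(S_0'/K) + (r + sigma^2/2)*T) / (sigma*sqrt(T)) = 0.10272422
d2 = d1 - sigma*sqrt(T) = 0.01036665
exp(-rT) = 0.99833539
N(d1) = 0.54090907; N(d2) = 0.50413562
C = S_0' * N(d1) - K * exp(-rT) * N(d2) = 1.04370524 * 0.54090907 - 1.0400 * 0.99833539 * 0.50413562 = 0.0411

Answer: Price = 0.0411


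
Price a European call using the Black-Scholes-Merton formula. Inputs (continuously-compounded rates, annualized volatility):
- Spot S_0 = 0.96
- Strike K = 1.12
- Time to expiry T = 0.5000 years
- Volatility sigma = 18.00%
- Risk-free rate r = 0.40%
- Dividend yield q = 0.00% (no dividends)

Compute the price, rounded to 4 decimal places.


d1 = (ln(S/K) + (r - q + 0.5*sigma^2) * T) / (sigma * sqrt(T)) = -1.13176903
d2 = d1 - sigma * sqrt(T) = -1.25904825
exp(-rT) = 0.99800200; exp(-qT) = 1.00000000
C = S_0 * exp(-qT) * N(d1) - K * exp(-rT) * N(d2)
N(d1) = 0.12886578; N(d2) = 0.10400645
C = 0.9600 * 1.00000000 * 0.12886578 - 1.1200 * 0.99800200 * 0.10400645 = 0.0075

Answer: Price = 0.0075


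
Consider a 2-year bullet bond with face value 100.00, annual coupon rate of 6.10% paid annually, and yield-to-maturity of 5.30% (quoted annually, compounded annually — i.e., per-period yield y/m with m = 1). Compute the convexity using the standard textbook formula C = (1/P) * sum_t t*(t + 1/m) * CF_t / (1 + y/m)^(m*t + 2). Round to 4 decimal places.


Answer: Convexity = 5.2053

Derivation:
Coupon per period c = face * coupon_rate / m = 6.100000
Periods per year m = 1; per-period yield y/m = 0.053000
Number of cashflows N = 2
Cashflows (t years, CF_t, discount factor 1/(1+y/m)^(m*t), PV):
  t = 1.0000: CF_t = 6.100000, DF = 0.949668, PV = 5.792972
  t = 2.0000: CF_t = 106.100000, DF = 0.901869, PV = 95.688256
Price P = sum_t PV_t = 101.481229
Convexity numerator sum_t t*(t + 1/m) * CF_t / (1+y/m)^(m*t + 2):
  t = 1.0000: term = 10.449000
  t = 2.0000: term = 517.789393
Convexity = (1/P) * sum = 528.238393 / 101.481229 = 5.205282


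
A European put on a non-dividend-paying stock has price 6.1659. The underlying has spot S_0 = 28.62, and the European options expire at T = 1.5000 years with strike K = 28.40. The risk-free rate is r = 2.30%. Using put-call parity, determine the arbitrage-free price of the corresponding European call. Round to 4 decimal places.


Answer: Call price = 7.3490

Derivation:
Put-call parity: C - P = S_0 * exp(-qT) - K * exp(-rT).
S_0 * exp(-qT) = 28.6200 * 1.00000000 = 28.62000000
K * exp(-rT) = 28.4000 * 0.96608834 = 27.43690885
C = P + S*exp(-qT) - K*exp(-rT)
C = 6.1659 + 28.62000000 - 27.43690885 = 7.3490


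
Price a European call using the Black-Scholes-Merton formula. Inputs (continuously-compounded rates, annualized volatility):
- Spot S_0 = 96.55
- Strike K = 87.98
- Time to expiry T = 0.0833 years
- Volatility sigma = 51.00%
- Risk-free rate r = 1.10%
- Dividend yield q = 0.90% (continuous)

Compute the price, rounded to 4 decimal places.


d1 = (ln(S/K) + (r - q + 0.5*sigma^2) * T) / (sigma * sqrt(T)) = 0.70621522
d2 = d1 - sigma * sqrt(T) = 0.55902035
exp(-rT) = 0.99908412; exp(-qT) = 0.99925058
C = S_0 * exp(-qT) * N(d1) - K * exp(-rT) * N(d2)
N(d1) = 0.75997285; N(d2) = 0.71192608
C = 96.5500 * 0.99925058 * 0.75997285 - 87.9800 * 0.99908412 * 0.71192608 = 10.7425

Answer: Price = 10.7425


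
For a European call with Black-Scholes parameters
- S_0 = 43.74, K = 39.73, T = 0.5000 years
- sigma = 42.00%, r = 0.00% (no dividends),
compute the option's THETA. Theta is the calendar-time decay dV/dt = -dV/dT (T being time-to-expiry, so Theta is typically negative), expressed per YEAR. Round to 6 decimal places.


Answer: Theta = -4.635443

Derivation:
d1 = 0.4722680174; d2 = 0.1752831693
phi(d1) = 0.3568438195; exp(-qT) = 1.0000000000; exp(-rT) = 1.0000000000
Theta = -S*exp(-qT)*phi(d1)*sigma/(2*sqrt(T)) - r*K*exp(-rT)*N(d2) + q*S*exp(-qT)*N(d1)
N(d1) = 0.6816322521; N(d2) = 0.5695714320; sqrt(T) = 0.7071067812
Term 1 = -43.7400 * 1.0000000000 * 0.3568438195 * 0.4200 / (2 * 0.7071067812) = -4.6354430572
Term 2 = -0.0000 * 39.7300 * 1.0000000000 * 0.5695714320 = -0.0000000000
Term 3 = 0 (no dividend yield, q = 0)
Theta = -4.6354430572 + (-0.0000000000) + (0.0000000000) = -4.635443


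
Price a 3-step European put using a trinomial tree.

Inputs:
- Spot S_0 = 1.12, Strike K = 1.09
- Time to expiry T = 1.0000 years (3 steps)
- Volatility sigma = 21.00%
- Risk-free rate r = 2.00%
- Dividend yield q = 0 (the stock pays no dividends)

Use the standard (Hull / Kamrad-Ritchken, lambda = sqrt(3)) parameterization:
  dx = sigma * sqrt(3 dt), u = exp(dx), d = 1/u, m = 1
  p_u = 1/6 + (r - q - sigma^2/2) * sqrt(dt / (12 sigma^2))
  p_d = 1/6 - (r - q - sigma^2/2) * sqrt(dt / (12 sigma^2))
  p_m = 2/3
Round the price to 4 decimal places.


dt = T/N = 0.333333; dx = sigma*sqrt(3*dt) = 0.210000
u = exp(dx) = 1.233678; d = 1/u = 0.810584
p_u = 0.165040, p_m = 0.666667, p_d = 0.168294
Discount per step: exp(-r*dt) = 0.993356
Stock lattice S(k, j) with j the centered position index:
  k=0: S(0,+0) = 1.1200
  k=1: S(1,-1) = 0.9079; S(1,+0) = 1.1200; S(1,+1) = 1.3817
  k=2: S(2,-2) = 0.7359; S(2,-1) = 0.9079; S(2,+0) = 1.1200; S(2,+1) = 1.3817; S(2,+2) = 1.7046
  k=3: S(3,-3) = 0.5965; S(3,-2) = 0.7359; S(3,-1) = 0.9079; S(3,+0) = 1.1200; S(3,+1) = 1.3817; S(3,+2) = 1.7046; S(3,+3) = 2.1029
Terminal payoffs V(N, j) = max(K - S_T, 0):
  V(3,-3) = 0.493497; V(3,-2) = 0.354108; V(3,-1) = 0.182146; V(3,+0) = 0.000000; V(3,+1) = 0.000000; V(3,+2) = 0.000000; V(3,+3) = 0.000000
Backward induction: V(k, j) = exp(-r*dt) * [p_u * V(k+1, j+1) + p_m * V(k+1, j) + p_d * V(k+1, j-1)]
  V(2,-2) = exp(-r*dt) * [p_u*0.182146 + p_m*0.354108 + p_d*0.493497] = 0.346865
  V(2,-1) = exp(-r*dt) * [p_u*0.000000 + p_m*0.182146 + p_d*0.354108] = 0.179822
  V(2,+0) = exp(-r*dt) * [p_u*0.000000 + p_m*0.000000 + p_d*0.182146] = 0.030450
  V(2,+1) = exp(-r*dt) * [p_u*0.000000 + p_m*0.000000 + p_d*0.000000] = 0.000000
  V(2,+2) = exp(-r*dt) * [p_u*0.000000 + p_m*0.000000 + p_d*0.000000] = 0.000000
  V(1,-1) = exp(-r*dt) * [p_u*0.030450 + p_m*0.179822 + p_d*0.346865] = 0.182064
  V(1,+0) = exp(-r*dt) * [p_u*0.000000 + p_m*0.030450 + p_d*0.179822] = 0.050227
  V(1,+1) = exp(-r*dt) * [p_u*0.000000 + p_m*0.000000 + p_d*0.030450] = 0.005091
  V(0,+0) = exp(-r*dt) * [p_u*0.005091 + p_m*0.050227 + p_d*0.182064] = 0.064533

Answer: Price = V(0,0) = 0.0645


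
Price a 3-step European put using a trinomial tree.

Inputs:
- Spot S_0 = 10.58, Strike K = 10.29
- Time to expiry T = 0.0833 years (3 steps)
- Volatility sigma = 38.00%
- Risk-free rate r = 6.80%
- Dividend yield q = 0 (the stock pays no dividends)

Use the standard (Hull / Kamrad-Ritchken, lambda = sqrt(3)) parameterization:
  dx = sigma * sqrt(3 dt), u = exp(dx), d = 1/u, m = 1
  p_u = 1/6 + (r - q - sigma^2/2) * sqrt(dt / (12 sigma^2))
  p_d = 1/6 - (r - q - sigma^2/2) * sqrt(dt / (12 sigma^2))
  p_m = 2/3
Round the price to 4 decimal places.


Answer: Price = V(0,0) = 0.3027

Derivation:
dt = T/N = 0.027767; dx = sigma*sqrt(3*dt) = 0.109675
u = exp(dx) = 1.115915; d = 1/u = 0.896126
p_u = 0.166135, p_m = 0.666667, p_d = 0.167198
Discount per step: exp(-r*dt) = 0.998114
Stock lattice S(k, j) with j the centered position index:
  k=0: S(0,+0) = 10.5800
  k=1: S(1,-1) = 9.4810; S(1,+0) = 10.5800; S(1,+1) = 11.8064
  k=2: S(2,-2) = 8.4962; S(2,-1) = 9.4810; S(2,+0) = 10.5800; S(2,+1) = 11.8064; S(2,+2) = 13.1749
  k=3: S(3,-3) = 7.6136; S(3,-2) = 8.4962; S(3,-1) = 9.4810; S(3,+0) = 10.5800; S(3,+1) = 11.8064; S(3,+2) = 13.1749; S(3,+3) = 14.7021
Terminal payoffs V(N, j) = max(K - S_T, 0):
  V(3,-3) = 2.676358; V(3,-2) = 1.793824; V(3,-1) = 0.808990; V(3,+0) = 0.000000; V(3,+1) = 0.000000; V(3,+2) = 0.000000; V(3,+3) = 0.000000
Backward induction: V(k, j) = exp(-r*dt) * [p_u * V(k+1, j+1) + p_m * V(k+1, j) + p_d * V(k+1, j-1)]
  V(2,-2) = exp(-r*dt) * [p_u*0.808990 + p_m*1.793824 + p_d*2.676358] = 1.774413
  V(2,-1) = exp(-r*dt) * [p_u*0.000000 + p_m*0.808990 + p_d*1.793824] = 0.837668
  V(2,+0) = exp(-r*dt) * [p_u*0.000000 + p_m*0.000000 + p_d*0.808990] = 0.135007
  V(2,+1) = exp(-r*dt) * [p_u*0.000000 + p_m*0.000000 + p_d*0.000000] = 0.000000
  V(2,+2) = exp(-r*dt) * [p_u*0.000000 + p_m*0.000000 + p_d*0.000000] = 0.000000
  V(1,-1) = exp(-r*dt) * [p_u*0.135007 + p_m*0.837668 + p_d*1.774413] = 0.875898
  V(1,+0) = exp(-r*dt) * [p_u*0.000000 + p_m*0.135007 + p_d*0.837668] = 0.229627
  V(1,+1) = exp(-r*dt) * [p_u*0.000000 + p_m*0.000000 + p_d*0.135007] = 0.022530
  V(0,+0) = exp(-r*dt) * [p_u*0.022530 + p_m*0.229627 + p_d*0.875898] = 0.302705


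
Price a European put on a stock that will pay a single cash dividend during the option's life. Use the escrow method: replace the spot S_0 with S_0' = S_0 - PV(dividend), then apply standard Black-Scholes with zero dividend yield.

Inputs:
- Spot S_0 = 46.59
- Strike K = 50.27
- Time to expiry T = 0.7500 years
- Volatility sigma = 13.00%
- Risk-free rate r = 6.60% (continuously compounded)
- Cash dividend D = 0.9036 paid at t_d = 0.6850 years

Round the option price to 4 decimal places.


Answer: Price = 3.3252

Derivation:
PV(D) = D * exp(-r * t_d) = 0.9036 * 0.95579674 = 0.86365794
S_0' = S_0 - PV(D) = 46.5900 - 0.86365794 = 45.72634206
d1 = (ln(S_0'/K) + (r + sigma^2/2)*T) / (sigma*sqrt(T)) = -0.34549025
d2 = d1 - sigma*sqrt(T) = -0.45807355
exp(-rT) = 0.95170516
N(-d1) = 0.63513708; N(-d2) = 0.67655020
P = K * exp(-rT) * N(-d2) - S_0' * N(-d1) = 50.2700 * 0.95170516 * 0.67655020 - 45.72634206 * 0.63513708 = 3.3252


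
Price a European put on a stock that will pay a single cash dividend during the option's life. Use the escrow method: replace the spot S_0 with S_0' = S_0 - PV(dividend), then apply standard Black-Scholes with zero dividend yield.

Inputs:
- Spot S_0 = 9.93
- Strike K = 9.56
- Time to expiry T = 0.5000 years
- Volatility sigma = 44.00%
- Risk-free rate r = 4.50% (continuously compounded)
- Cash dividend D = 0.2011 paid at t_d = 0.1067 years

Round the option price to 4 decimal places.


PV(D) = D * exp(-r * t_d) = 0.2011 * 0.99521001 = 0.20013673
S_0' = S_0 - PV(D) = 9.9300 - 0.20013673 = 9.72986327
d1 = (ln(S_0'/K) + (r + sigma^2/2)*T) / (sigma*sqrt(T)) = 0.28448872
d2 = d1 - sigma*sqrt(T) = -0.02663827
exp(-rT) = 0.97775124
N(-d1) = 0.38801794; N(-d2) = 0.51062587
P = K * exp(-rT) * N(-d2) - S_0' * N(-d1) = 9.5600 * 0.97775124 * 0.51062587 - 9.72986327 * 0.38801794 = 0.9976

Answer: Price = 0.9976


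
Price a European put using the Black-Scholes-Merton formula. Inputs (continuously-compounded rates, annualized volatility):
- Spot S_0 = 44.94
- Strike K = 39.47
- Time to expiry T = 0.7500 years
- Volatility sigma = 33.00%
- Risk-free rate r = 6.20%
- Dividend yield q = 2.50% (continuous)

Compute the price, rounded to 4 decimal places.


d1 = (ln(S/K) + (r - q + 0.5*sigma^2) * T) / (sigma * sqrt(T)) = 0.69413205
d2 = d1 - sigma * sqrt(T) = 0.40834367
exp(-rT) = 0.95456456; exp(-qT) = 0.98142469
P = K * exp(-rT) * N(-d2) - S_0 * exp(-qT) * N(-d1)
N(-d1) = 0.24379970; N(-d2) = 0.34151069
P = 39.4700 * 0.95456456 * 0.34151069 - 44.9400 * 0.98142469 * 0.24379970 = 2.1141

Answer: Price = 2.1141


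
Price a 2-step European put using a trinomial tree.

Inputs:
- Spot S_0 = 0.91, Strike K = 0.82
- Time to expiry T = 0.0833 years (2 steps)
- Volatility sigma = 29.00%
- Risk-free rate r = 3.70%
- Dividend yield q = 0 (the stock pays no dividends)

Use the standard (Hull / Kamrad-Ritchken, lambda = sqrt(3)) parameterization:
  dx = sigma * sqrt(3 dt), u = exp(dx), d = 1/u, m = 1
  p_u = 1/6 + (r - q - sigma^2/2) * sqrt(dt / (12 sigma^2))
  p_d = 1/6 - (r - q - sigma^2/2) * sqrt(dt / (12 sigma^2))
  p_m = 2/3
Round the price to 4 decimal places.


Answer: Price = V(0,0) = 0.0022

Derivation:
dt = T/N = 0.041650; dx = sigma*sqrt(3*dt) = 0.102510
u = exp(dx) = 1.107948; d = 1/u = 0.902569
p_u = 0.165641, p_m = 0.666667, p_d = 0.167693
Discount per step: exp(-r*dt) = 0.998460
Stock lattice S(k, j) with j the centered position index:
  k=0: S(0,+0) = 0.9100
  k=1: S(1,-1) = 0.8213; S(1,+0) = 0.9100; S(1,+1) = 1.0082
  k=2: S(2,-2) = 0.7413; S(2,-1) = 0.8213; S(2,+0) = 0.9100; S(2,+1) = 1.0082; S(2,+2) = 1.1171
Terminal payoffs V(N, j) = max(K - S_T, 0):
  V(2,-2) = 0.078686; V(2,-1) = 0.000000; V(2,+0) = 0.000000; V(2,+1) = 0.000000; V(2,+2) = 0.000000
Backward induction: V(k, j) = exp(-r*dt) * [p_u * V(k+1, j+1) + p_m * V(k+1, j) + p_d * V(k+1, j-1)]
  V(1,-1) = exp(-r*dt) * [p_u*0.000000 + p_m*0.000000 + p_d*0.078686] = 0.013175
  V(1,+0) = exp(-r*dt) * [p_u*0.000000 + p_m*0.000000 + p_d*0.000000] = 0.000000
  V(1,+1) = exp(-r*dt) * [p_u*0.000000 + p_m*0.000000 + p_d*0.000000] = 0.000000
  V(0,+0) = exp(-r*dt) * [p_u*0.000000 + p_m*0.000000 + p_d*0.013175] = 0.002206


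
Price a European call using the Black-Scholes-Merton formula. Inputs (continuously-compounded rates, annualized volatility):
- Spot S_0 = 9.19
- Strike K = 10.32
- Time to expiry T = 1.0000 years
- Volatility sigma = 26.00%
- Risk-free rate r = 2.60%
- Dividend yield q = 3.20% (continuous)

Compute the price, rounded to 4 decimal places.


d1 = (ln(S/K) + (r - q + 0.5*sigma^2) * T) / (sigma * sqrt(T)) = -0.33910701
d2 = d1 - sigma * sqrt(T) = -0.59910701
exp(-rT) = 0.97433509; exp(-qT) = 0.96850658
C = S_0 * exp(-qT) * N(d1) - K * exp(-rT) * N(d2)
N(d1) = 0.36726456; N(d2) = 0.27455076
C = 9.1900 * 0.96850658 * 0.36726456 - 10.3200 * 0.97433509 * 0.27455076 = 0.5082

Answer: Price = 0.5082


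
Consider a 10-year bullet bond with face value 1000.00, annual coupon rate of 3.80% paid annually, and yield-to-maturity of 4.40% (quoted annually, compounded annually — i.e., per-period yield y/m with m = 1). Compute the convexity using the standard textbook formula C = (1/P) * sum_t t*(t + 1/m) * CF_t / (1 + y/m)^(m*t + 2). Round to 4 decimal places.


Answer: Convexity = 80.4862

Derivation:
Coupon per period c = face * coupon_rate / m = 38.000000
Periods per year m = 1; per-period yield y/m = 0.044000
Number of cashflows N = 10
Cashflows (t years, CF_t, discount factor 1/(1+y/m)^(m*t), PV):
  t = 1.0000: CF_t = 38.000000, DF = 0.957854, PV = 36.398467
  t = 2.0000: CF_t = 38.000000, DF = 0.917485, PV = 34.864432
  t = 3.0000: CF_t = 38.000000, DF = 0.878817, PV = 33.395050
  t = 4.0000: CF_t = 38.000000, DF = 0.841779, PV = 31.987596
  t = 5.0000: CF_t = 38.000000, DF = 0.806302, PV = 30.639460
  t = 6.0000: CF_t = 38.000000, DF = 0.772320, PV = 29.348142
  t = 7.0000: CF_t = 38.000000, DF = 0.739770, PV = 28.111247
  t = 8.0000: CF_t = 38.000000, DF = 0.708592, PV = 26.926481
  t = 9.0000: CF_t = 38.000000, DF = 0.678728, PV = 25.791649
  t = 10.0000: CF_t = 1038.000000, DF = 0.650122, PV = 674.826870
Price P = sum_t PV_t = 952.289394
Convexity numerator sum_t t*(t + 1/m) * CF_t / (1+y/m)^(m*t + 2):
  t = 1.0000: term = 66.790100
  t = 2.0000: term = 191.925576
  t = 3.0000: term = 367.673517
  t = 4.0000: term = 586.962830
  t = 5.0000: term = 843.337400
  t = 6.0000: term = 1130.912222
  t = 7.0000: term = 1444.332340
  t = 8.0000: term = 1778.734409
  t = 9.0000: term = 2129.710739
  t = 10.0000: term = 68105.793095
Convexity = (1/P) * sum = 76646.172228 / 952.289394 = 80.486218


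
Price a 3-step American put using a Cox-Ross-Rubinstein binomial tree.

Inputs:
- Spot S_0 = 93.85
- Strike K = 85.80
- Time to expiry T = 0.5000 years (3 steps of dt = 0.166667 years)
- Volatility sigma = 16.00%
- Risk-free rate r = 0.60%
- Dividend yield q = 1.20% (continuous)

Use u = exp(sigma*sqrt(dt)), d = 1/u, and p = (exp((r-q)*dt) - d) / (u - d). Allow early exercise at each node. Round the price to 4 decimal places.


Answer: Price = V(0,0) = 1.2407

Derivation:
dt = T/N = 0.166667
u = exp(sigma*sqrt(dt)) = 1.067500; d = 1/u = 0.936768
p = (exp((r-q)*dt) - d) / (u - d) = 0.476030
Discount per step: exp(-r*dt) = 0.999000
Stock lattice S(k, i) with i counting down-moves:
  k=0: S(0,0) = 93.8500
  k=1: S(1,0) = 100.1849; S(1,1) = 87.9157
  k=2: S(2,0) = 106.9474; S(2,1) = 93.8500; S(2,2) = 82.3566
  k=3: S(3,0) = 114.1664; S(3,1) = 100.1849; S(3,2) = 87.9157; S(3,3) = 77.1490
Terminal payoffs V(N, i) = max(K - S_T, 0):
  V(3,0) = 0.000000; V(3,1) = 0.000000; V(3,2) = 0.000000; V(3,3) = 8.651003
Backward induction: V(k, i) = exp(-r*dt) * [p * V(k+1, i) + (1-p) * V(k+1, i+1)]; then take max(V_cont, immediate exercise) for American.
  V(2,0) = exp(-r*dt) * [p*0.000000 + (1-p)*0.000000] = 0.000000; exercise = 0.000000; V(2,0) = max -> 0.000000
  V(2,1) = exp(-r*dt) * [p*0.000000 + (1-p)*0.000000] = 0.000000; exercise = 0.000000; V(2,1) = max -> 0.000000
  V(2,2) = exp(-r*dt) * [p*0.000000 + (1-p)*8.651003] = 4.528331; exercise = 3.443424; V(2,2) = max -> 4.528331
  V(1,0) = exp(-r*dt) * [p*0.000000 + (1-p)*0.000000] = 0.000000; exercise = 0.000000; V(1,0) = max -> 0.000000
  V(1,1) = exp(-r*dt) * [p*0.000000 + (1-p)*4.528331] = 2.370336; exercise = 0.000000; V(1,1) = max -> 2.370336
  V(0,0) = exp(-r*dt) * [p*0.000000 + (1-p)*2.370336] = 1.240742; exercise = 0.000000; V(0,0) = max -> 1.240742


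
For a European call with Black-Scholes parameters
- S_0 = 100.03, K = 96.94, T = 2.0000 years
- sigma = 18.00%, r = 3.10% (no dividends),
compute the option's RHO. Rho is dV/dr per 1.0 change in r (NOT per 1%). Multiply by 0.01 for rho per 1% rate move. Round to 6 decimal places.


d1 = 0.4941022972; d2 = 0.2395438560
phi(d1) = 0.3530989064; exp(-qT) = 1.0000000000; exp(-rT) = 0.9398828868
N(d2) = 0.5946580530
Rho = K*T*exp(-rT)*N(d2) = 96.9400 * 2.0000 * 0.9398828868 * 0.5946580530 = 108.361263

Answer: Rho = 108.361263


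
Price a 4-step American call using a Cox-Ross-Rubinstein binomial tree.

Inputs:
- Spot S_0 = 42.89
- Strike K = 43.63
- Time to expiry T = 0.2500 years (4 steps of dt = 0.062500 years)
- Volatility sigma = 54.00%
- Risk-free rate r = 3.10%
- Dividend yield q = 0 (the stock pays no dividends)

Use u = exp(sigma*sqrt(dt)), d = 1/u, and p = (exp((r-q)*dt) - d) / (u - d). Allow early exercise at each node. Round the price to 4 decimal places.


dt = T/N = 0.062500
u = exp(sigma*sqrt(dt)) = 1.144537; d = 1/u = 0.873716
p = (exp((r-q)*dt) - d) / (u - d) = 0.473462
Discount per step: exp(-r*dt) = 0.998064
Stock lattice S(k, i) with i counting down-moves:
  k=0: S(0,0) = 42.8900
  k=1: S(1,0) = 49.0892; S(1,1) = 37.4737
  k=2: S(2,0) = 56.1844; S(2,1) = 42.8900; S(2,2) = 32.7413
  k=3: S(3,0) = 64.3051; S(3,1) = 49.0892; S(3,2) = 37.4737; S(3,3) = 28.6066
  k=4: S(4,0) = 73.5995; S(4,1) = 56.1844; S(4,2) = 42.8900; S(4,3) = 32.7413; S(4,4) = 24.9941
Terminal payoffs V(N, i) = max(S_T - K, 0):
  V(4,0) = 29.969534; V(4,1) = 12.554375; V(4,2) = 0.000000; V(4,3) = 0.000000; V(4,4) = 0.000000
Backward induction: V(k, i) = exp(-r*dt) * [p * V(k+1, i) + (1-p) * V(k+1, i+1)]; then take max(V_cont, immediate exercise) for American.
  V(3,0) = exp(-r*dt) * [p*29.969534 + (1-p)*12.554375] = 20.759536; exercise = 20.675084; V(3,0) = max -> 20.759536
  V(3,1) = exp(-r*dt) * [p*12.554375 + (1-p)*0.000000] = 5.932518; exercise = 5.459183; V(3,1) = max -> 5.932518
  V(3,2) = exp(-r*dt) * [p*0.000000 + (1-p)*0.000000] = 0.000000; exercise = 0.000000; V(3,2) = max -> 0.000000
  V(3,3) = exp(-r*dt) * [p*0.000000 + (1-p)*0.000000] = 0.000000; exercise = 0.000000; V(3,3) = max -> 0.000000
  V(2,0) = exp(-r*dt) * [p*20.759536 + (1-p)*5.932518] = 12.927480; exercise = 12.554375; V(2,0) = max -> 12.927480
  V(2,1) = exp(-r*dt) * [p*5.932518 + (1-p)*0.000000] = 2.803386; exercise = 0.000000; V(2,1) = max -> 2.803386
  V(2,2) = exp(-r*dt) * [p*0.000000 + (1-p)*0.000000] = 0.000000; exercise = 0.000000; V(2,2) = max -> 0.000000
  V(1,0) = exp(-r*dt) * [p*12.927480 + (1-p)*2.803386] = 7.582058; exercise = 5.459183; V(1,0) = max -> 7.582058
  V(1,1) = exp(-r*dt) * [p*2.803386 + (1-p)*0.000000] = 1.324729; exercise = 0.000000; V(1,1) = max -> 1.324729
  V(0,0) = exp(-r*dt) * [p*7.582058 + (1-p)*1.324729] = 4.279040; exercise = 0.000000; V(0,0) = max -> 4.279040

Answer: Price = V(0,0) = 4.2790


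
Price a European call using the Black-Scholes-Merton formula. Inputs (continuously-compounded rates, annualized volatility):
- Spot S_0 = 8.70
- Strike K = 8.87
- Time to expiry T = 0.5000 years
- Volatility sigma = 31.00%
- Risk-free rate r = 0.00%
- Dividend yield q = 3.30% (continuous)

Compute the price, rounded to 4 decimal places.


d1 = (ln(S/K) + (r - q + 0.5*sigma^2) * T) / (sigma * sqrt(T)) = -0.05395348
d2 = d1 - sigma * sqrt(T) = -0.27315658
exp(-rT) = 1.00000000; exp(-qT) = 0.98363538
C = S_0 * exp(-qT) * N(d1) - K * exp(-rT) * N(d2)
N(d1) = 0.47848611; N(d2) = 0.39236643
C = 8.7000 * 0.98363538 * 0.47848611 - 8.8700 * 1.00000000 * 0.39236643 = 0.6144

Answer: Price = 0.6144


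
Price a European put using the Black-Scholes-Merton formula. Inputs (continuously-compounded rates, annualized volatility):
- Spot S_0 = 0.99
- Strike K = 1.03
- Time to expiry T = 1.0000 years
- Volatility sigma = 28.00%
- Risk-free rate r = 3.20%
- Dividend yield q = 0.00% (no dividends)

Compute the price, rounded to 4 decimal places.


Answer: Price = 0.1145

Derivation:
d1 = (ln(S/K) + (r - q + 0.5*sigma^2) * T) / (sigma * sqrt(T)) = 0.11282451
d2 = d1 - sigma * sqrt(T) = -0.16717549
exp(-rT) = 0.96850658; exp(-qT) = 1.00000000
P = K * exp(-rT) * N(-d2) - S_0 * exp(-qT) * N(-d1)
N(-d1) = 0.45508484; N(-d2) = 0.56638402
P = 1.0300 * 0.96850658 * 0.56638402 - 0.9900 * 1.00000000 * 0.45508484 = 0.1145


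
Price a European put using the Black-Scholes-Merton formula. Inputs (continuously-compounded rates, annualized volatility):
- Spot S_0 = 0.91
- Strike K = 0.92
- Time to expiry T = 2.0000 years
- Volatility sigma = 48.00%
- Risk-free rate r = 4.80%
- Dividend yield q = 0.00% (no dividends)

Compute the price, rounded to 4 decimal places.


d1 = (ln(S/K) + (r - q + 0.5*sigma^2) * T) / (sigma * sqrt(T)) = 0.46473257
d2 = d1 - sigma * sqrt(T) = -0.21408994
exp(-rT) = 0.90846402; exp(-qT) = 1.00000000
P = K * exp(-rT) * N(-d2) - S_0 * exp(-qT) * N(-d1)
N(-d1) = 0.32106149; N(-d2) = 0.58476154
P = 0.9200 * 0.90846402 * 0.58476154 - 0.9100 * 1.00000000 * 0.32106149 = 0.1966

Answer: Price = 0.1966


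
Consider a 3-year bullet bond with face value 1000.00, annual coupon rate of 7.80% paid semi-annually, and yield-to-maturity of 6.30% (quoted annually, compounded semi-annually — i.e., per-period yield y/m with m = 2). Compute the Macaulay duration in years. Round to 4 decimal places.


Answer: Macaulay duration = 2.7383 years

Derivation:
Coupon per period c = face * coupon_rate / m = 39.000000
Periods per year m = 2; per-period yield y/m = 0.031500
Number of cashflows N = 6
Cashflows (t years, CF_t, discount factor 1/(1+y/m)^(m*t), PV):
  t = 0.5000: CF_t = 39.000000, DF = 0.969462, PV = 37.809016
  t = 1.0000: CF_t = 39.000000, DF = 0.939856, PV = 36.654402
  t = 1.5000: CF_t = 39.000000, DF = 0.911155, PV = 35.535048
  t = 2.0000: CF_t = 39.000000, DF = 0.883330, PV = 34.449877
  t = 2.5000: CF_t = 39.000000, DF = 0.856355, PV = 33.397845
  t = 3.0000: CF_t = 1039.000000, DF = 0.830204, PV = 862.581528
Price P = sum_t PV_t = 1040.427717
Macaulay numerator sum_t t * PV_t:
  t * PV_t at t = 0.5000: 18.904508
  t * PV_t at t = 1.0000: 36.654402
  t * PV_t at t = 1.5000: 53.302572
  t * PV_t at t = 2.0000: 68.899754
  t * PV_t at t = 2.5000: 83.494613
  t * PV_t at t = 3.0000: 2587.744585
Macaulay duration D = (sum_t t * PV_t) / P = 2849.000434 / 1040.427717 = 2.738297


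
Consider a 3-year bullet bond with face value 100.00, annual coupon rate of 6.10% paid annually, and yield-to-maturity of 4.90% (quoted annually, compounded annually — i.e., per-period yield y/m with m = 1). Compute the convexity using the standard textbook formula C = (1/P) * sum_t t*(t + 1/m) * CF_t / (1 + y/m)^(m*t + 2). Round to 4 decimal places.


Coupon per period c = face * coupon_rate / m = 6.100000
Periods per year m = 1; per-period yield y/m = 0.049000
Number of cashflows N = 3
Cashflows (t years, CF_t, discount factor 1/(1+y/m)^(m*t), PV):
  t = 1.0000: CF_t = 6.100000, DF = 0.953289, PV = 5.815062
  t = 2.0000: CF_t = 6.100000, DF = 0.908760, PV = 5.543434
  t = 3.0000: CF_t = 106.100000, DF = 0.866310, PV = 91.915535
Price P = sum_t PV_t = 103.274031
Convexity numerator sum_t t*(t + 1/m) * CF_t / (1+y/m)^(m*t + 2):
  t = 1.0000: term = 10.568987
  t = 2.0000: term = 30.225892
  t = 3.0000: term = 1002.349525
Convexity = (1/P) * sum = 1043.144405 / 103.274031 = 10.100743

Answer: Convexity = 10.1007


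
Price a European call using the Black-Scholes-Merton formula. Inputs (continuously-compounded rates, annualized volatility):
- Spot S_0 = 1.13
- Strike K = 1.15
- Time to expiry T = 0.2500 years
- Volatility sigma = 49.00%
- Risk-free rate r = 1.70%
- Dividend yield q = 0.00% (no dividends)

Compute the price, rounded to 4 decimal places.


d1 = (ln(S/K) + (r - q + 0.5*sigma^2) * T) / (sigma * sqrt(T)) = 0.06823751
d2 = d1 - sigma * sqrt(T) = -0.17676249
exp(-rT) = 0.99575902; exp(-qT) = 1.00000000
C = S_0 * exp(-qT) * N(d1) - K * exp(-rT) * N(d2)
N(d1) = 0.52720172; N(d2) = 0.42984748
C = 1.1300 * 1.00000000 * 0.52720172 - 1.1500 * 0.99575902 * 0.42984748 = 0.1035

Answer: Price = 0.1035


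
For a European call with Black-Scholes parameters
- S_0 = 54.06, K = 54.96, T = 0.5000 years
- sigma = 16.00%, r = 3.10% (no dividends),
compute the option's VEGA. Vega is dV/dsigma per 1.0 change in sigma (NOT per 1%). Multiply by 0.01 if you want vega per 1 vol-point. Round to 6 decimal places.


d1 = 0.0476315342; d2 = -0.0655055508
phi(d1) = 0.3984899842; exp(-qT) = 1.0000000000; exp(-rT) = 0.9846195068
Vega = S * exp(-qT) * phi(d1) * sqrt(T) = 54.0600 * 1.0000000000 * 0.3984899842 * 0.7071067812 = 15.232755

Answer: Vega = 15.232755


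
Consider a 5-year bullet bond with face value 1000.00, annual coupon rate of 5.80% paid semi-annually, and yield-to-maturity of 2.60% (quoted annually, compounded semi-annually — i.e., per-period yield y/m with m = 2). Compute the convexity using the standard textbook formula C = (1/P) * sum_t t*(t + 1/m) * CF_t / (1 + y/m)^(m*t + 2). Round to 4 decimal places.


Coupon per period c = face * coupon_rate / m = 29.000000
Periods per year m = 2; per-period yield y/m = 0.013000
Number of cashflows N = 10
Cashflows (t years, CF_t, discount factor 1/(1+y/m)^(m*t), PV):
  t = 0.5000: CF_t = 29.000000, DF = 0.987167, PV = 28.627838
  t = 1.0000: CF_t = 29.000000, DF = 0.974498, PV = 28.260452
  t = 1.5000: CF_t = 29.000000, DF = 0.961992, PV = 27.897781
  t = 2.0000: CF_t = 29.000000, DF = 0.949647, PV = 27.539764
  t = 2.5000: CF_t = 29.000000, DF = 0.937460, PV = 27.186342
  t = 3.0000: CF_t = 29.000000, DF = 0.925429, PV = 26.837455
  t = 3.5000: CF_t = 29.000000, DF = 0.913553, PV = 26.493045
  t = 4.0000: CF_t = 29.000000, DF = 0.901829, PV = 26.153055
  t = 4.5000: CF_t = 29.000000, DF = 0.890256, PV = 25.817429
  t = 5.0000: CF_t = 1029.000000, DF = 0.878831, PV = 904.317471
Price P = sum_t PV_t = 1149.130632
Convexity numerator sum_t t*(t + 1/m) * CF_t / (1+y/m)^(m*t + 2):
  t = 0.5000: term = 13.948891
  t = 1.0000: term = 41.309646
  t = 1.5000: term = 81.559025
  t = 2.0000: term = 134.187274
  t = 2.5000: term = 198.697839
  t = 3.0000: term = 274.607082
  t = 3.5000: term = 361.444005
  t = 4.0000: term = 458.749971
  t = 4.5000: term = 566.078443
  t = 5.0000: term = 24234.536850
Convexity = (1/P) * sum = 26365.119026 / 1149.130632 = 22.943535

Answer: Convexity = 22.9435


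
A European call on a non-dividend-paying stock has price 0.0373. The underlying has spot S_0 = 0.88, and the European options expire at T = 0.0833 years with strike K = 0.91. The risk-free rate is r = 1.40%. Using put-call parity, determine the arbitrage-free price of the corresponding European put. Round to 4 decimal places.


Put-call parity: C - P = S_0 * exp(-qT) - K * exp(-rT).
S_0 * exp(-qT) = 0.8800 * 1.00000000 = 0.88000000
K * exp(-rT) = 0.9100 * 0.99883448 = 0.90893938
P = C - S*exp(-qT) + K*exp(-rT)
P = 0.0373 - 0.88000000 + 0.90893938 = 0.0662

Answer: Put price = 0.0662


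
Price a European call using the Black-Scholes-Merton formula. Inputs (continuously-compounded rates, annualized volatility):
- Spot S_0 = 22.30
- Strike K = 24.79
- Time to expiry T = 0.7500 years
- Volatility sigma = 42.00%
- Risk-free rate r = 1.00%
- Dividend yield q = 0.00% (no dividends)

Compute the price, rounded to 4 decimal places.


d1 = (ln(S/K) + (r - q + 0.5*sigma^2) * T) / (sigma * sqrt(T)) = -0.08853712
d2 = d1 - sigma * sqrt(T) = -0.45226779
exp(-rT) = 0.99252805; exp(-qT) = 1.00000000
C = S_0 * exp(-qT) * N(d1) - K * exp(-rT) * N(d2)
N(d1) = 0.46472489; N(d2) = 0.32553804
C = 22.3000 * 1.00000000 * 0.46472489 - 24.7900 * 0.99252805 * 0.32553804 = 2.3536

Answer: Price = 2.3536


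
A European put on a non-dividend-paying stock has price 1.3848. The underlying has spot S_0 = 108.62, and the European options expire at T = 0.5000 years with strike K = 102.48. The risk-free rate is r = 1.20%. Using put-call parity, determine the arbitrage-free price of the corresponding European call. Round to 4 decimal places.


Answer: Call price = 8.1378

Derivation:
Put-call parity: C - P = S_0 * exp(-qT) - K * exp(-rT).
S_0 * exp(-qT) = 108.6200 * 1.00000000 = 108.62000000
K * exp(-rT) = 102.4800 * 0.99401796 = 101.86696096
C = P + S*exp(-qT) - K*exp(-rT)
C = 1.3848 + 108.62000000 - 101.86696096 = 8.1378


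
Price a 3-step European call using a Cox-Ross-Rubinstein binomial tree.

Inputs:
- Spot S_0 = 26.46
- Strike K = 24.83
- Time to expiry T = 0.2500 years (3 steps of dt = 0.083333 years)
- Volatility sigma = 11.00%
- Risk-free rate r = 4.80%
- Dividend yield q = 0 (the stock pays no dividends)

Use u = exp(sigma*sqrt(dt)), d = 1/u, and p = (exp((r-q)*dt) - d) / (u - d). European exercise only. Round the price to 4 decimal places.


Answer: Price = V(0,0) = 1.9935

Derivation:
dt = T/N = 0.083333
u = exp(sigma*sqrt(dt)) = 1.032264; d = 1/u = 0.968745
p = (exp((r-q)*dt) - d) / (u - d) = 0.555161
Discount per step: exp(-r*dt) = 0.996008
Stock lattice S(k, i) with i counting down-moves:
  k=0: S(0,0) = 26.4600
  k=1: S(1,0) = 27.3137; S(1,1) = 25.6330
  k=2: S(2,0) = 28.1949; S(2,1) = 26.4600; S(2,2) = 24.8318
  k=3: S(3,0) = 29.1046; S(3,1) = 27.3137; S(3,2) = 25.6330; S(3,3) = 24.0557
Terminal payoffs V(N, i) = max(S_T - K, 0):
  V(3,0) = 4.274621; V(3,1) = 2.483700; V(3,2) = 0.802982; V(3,3) = 0.000000
Backward induction: V(k, i) = exp(-r*dt) * [p * V(k+1, i) + (1-p) * V(k+1, i+1)].
  V(2,0) = exp(-r*dt) * [p*4.274621 + (1-p)*2.483700] = 3.464066
  V(2,1) = exp(-r*dt) * [p*2.483700 + (1-p)*0.802982] = 1.729122
  V(2,2) = exp(-r*dt) * [p*0.802982 + (1-p)*0.000000] = 0.444005
  V(1,0) = exp(-r*dt) * [p*3.464066 + (1-p)*1.729122] = 2.681548
  V(1,1) = exp(-r*dt) * [p*1.729122 + (1-p)*0.444005] = 1.152832
  V(0,0) = exp(-r*dt) * [p*2.681548 + (1-p)*1.152832] = 1.993526
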